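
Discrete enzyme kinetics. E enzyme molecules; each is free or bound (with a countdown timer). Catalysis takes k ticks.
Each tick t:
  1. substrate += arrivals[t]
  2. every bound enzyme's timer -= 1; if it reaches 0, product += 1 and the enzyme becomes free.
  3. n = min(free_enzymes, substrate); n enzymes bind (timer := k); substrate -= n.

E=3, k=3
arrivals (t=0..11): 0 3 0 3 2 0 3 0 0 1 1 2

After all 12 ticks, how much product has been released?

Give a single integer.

t=0: arr=0 -> substrate=0 bound=0 product=0
t=1: arr=3 -> substrate=0 bound=3 product=0
t=2: arr=0 -> substrate=0 bound=3 product=0
t=3: arr=3 -> substrate=3 bound=3 product=0
t=4: arr=2 -> substrate=2 bound=3 product=3
t=5: arr=0 -> substrate=2 bound=3 product=3
t=6: arr=3 -> substrate=5 bound=3 product=3
t=7: arr=0 -> substrate=2 bound=3 product=6
t=8: arr=0 -> substrate=2 bound=3 product=6
t=9: arr=1 -> substrate=3 bound=3 product=6
t=10: arr=1 -> substrate=1 bound=3 product=9
t=11: arr=2 -> substrate=3 bound=3 product=9

Answer: 9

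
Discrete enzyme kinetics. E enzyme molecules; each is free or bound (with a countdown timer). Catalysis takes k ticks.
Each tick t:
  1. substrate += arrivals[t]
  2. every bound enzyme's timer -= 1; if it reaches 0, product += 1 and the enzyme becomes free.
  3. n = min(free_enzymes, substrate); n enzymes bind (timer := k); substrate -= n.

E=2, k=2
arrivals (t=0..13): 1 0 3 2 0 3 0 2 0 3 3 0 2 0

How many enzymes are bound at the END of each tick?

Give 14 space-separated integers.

Answer: 1 1 2 2 2 2 2 2 2 2 2 2 2 2

Derivation:
t=0: arr=1 -> substrate=0 bound=1 product=0
t=1: arr=0 -> substrate=0 bound=1 product=0
t=2: arr=3 -> substrate=1 bound=2 product=1
t=3: arr=2 -> substrate=3 bound=2 product=1
t=4: arr=0 -> substrate=1 bound=2 product=3
t=5: arr=3 -> substrate=4 bound=2 product=3
t=6: arr=0 -> substrate=2 bound=2 product=5
t=7: arr=2 -> substrate=4 bound=2 product=5
t=8: arr=0 -> substrate=2 bound=2 product=7
t=9: arr=3 -> substrate=5 bound=2 product=7
t=10: arr=3 -> substrate=6 bound=2 product=9
t=11: arr=0 -> substrate=6 bound=2 product=9
t=12: arr=2 -> substrate=6 bound=2 product=11
t=13: arr=0 -> substrate=6 bound=2 product=11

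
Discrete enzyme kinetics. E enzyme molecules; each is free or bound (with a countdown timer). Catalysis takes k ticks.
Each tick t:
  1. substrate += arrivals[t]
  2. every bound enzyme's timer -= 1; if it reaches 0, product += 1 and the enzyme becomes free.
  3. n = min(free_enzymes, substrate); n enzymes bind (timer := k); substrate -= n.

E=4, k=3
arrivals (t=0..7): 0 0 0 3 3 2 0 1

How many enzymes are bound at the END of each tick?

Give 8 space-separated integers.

Answer: 0 0 0 3 4 4 4 4

Derivation:
t=0: arr=0 -> substrate=0 bound=0 product=0
t=1: arr=0 -> substrate=0 bound=0 product=0
t=2: arr=0 -> substrate=0 bound=0 product=0
t=3: arr=3 -> substrate=0 bound=3 product=0
t=4: arr=3 -> substrate=2 bound=4 product=0
t=5: arr=2 -> substrate=4 bound=4 product=0
t=6: arr=0 -> substrate=1 bound=4 product=3
t=7: arr=1 -> substrate=1 bound=4 product=4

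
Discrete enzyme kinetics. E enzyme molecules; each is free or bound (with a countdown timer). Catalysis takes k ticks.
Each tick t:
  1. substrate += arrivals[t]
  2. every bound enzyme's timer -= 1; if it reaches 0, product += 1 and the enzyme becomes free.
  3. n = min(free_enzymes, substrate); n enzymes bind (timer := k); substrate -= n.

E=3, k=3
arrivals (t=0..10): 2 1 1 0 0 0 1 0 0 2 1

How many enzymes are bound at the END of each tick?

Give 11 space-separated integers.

Answer: 2 3 3 2 1 1 1 1 1 2 3

Derivation:
t=0: arr=2 -> substrate=0 bound=2 product=0
t=1: arr=1 -> substrate=0 bound=3 product=0
t=2: arr=1 -> substrate=1 bound=3 product=0
t=3: arr=0 -> substrate=0 bound=2 product=2
t=4: arr=0 -> substrate=0 bound=1 product=3
t=5: arr=0 -> substrate=0 bound=1 product=3
t=6: arr=1 -> substrate=0 bound=1 product=4
t=7: arr=0 -> substrate=0 bound=1 product=4
t=8: arr=0 -> substrate=0 bound=1 product=4
t=9: arr=2 -> substrate=0 bound=2 product=5
t=10: arr=1 -> substrate=0 bound=3 product=5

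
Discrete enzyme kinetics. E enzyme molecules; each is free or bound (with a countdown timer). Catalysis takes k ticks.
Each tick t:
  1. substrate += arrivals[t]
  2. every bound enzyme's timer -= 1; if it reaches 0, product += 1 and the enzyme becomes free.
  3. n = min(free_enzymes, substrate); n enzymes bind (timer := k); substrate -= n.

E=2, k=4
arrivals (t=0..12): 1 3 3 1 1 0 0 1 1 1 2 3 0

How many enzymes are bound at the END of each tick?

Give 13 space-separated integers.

Answer: 1 2 2 2 2 2 2 2 2 2 2 2 2

Derivation:
t=0: arr=1 -> substrate=0 bound=1 product=0
t=1: arr=3 -> substrate=2 bound=2 product=0
t=2: arr=3 -> substrate=5 bound=2 product=0
t=3: arr=1 -> substrate=6 bound=2 product=0
t=4: arr=1 -> substrate=6 bound=2 product=1
t=5: arr=0 -> substrate=5 bound=2 product=2
t=6: arr=0 -> substrate=5 bound=2 product=2
t=7: arr=1 -> substrate=6 bound=2 product=2
t=8: arr=1 -> substrate=6 bound=2 product=3
t=9: arr=1 -> substrate=6 bound=2 product=4
t=10: arr=2 -> substrate=8 bound=2 product=4
t=11: arr=3 -> substrate=11 bound=2 product=4
t=12: arr=0 -> substrate=10 bound=2 product=5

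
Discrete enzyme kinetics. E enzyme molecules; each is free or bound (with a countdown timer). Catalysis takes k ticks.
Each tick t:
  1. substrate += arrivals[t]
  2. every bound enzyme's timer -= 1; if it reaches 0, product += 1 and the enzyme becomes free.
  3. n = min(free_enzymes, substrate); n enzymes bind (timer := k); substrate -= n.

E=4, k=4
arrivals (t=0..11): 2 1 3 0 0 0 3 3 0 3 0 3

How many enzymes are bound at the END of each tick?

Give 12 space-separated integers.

t=0: arr=2 -> substrate=0 bound=2 product=0
t=1: arr=1 -> substrate=0 bound=3 product=0
t=2: arr=3 -> substrate=2 bound=4 product=0
t=3: arr=0 -> substrate=2 bound=4 product=0
t=4: arr=0 -> substrate=0 bound=4 product=2
t=5: arr=0 -> substrate=0 bound=3 product=3
t=6: arr=3 -> substrate=1 bound=4 product=4
t=7: arr=3 -> substrate=4 bound=4 product=4
t=8: arr=0 -> substrate=2 bound=4 product=6
t=9: arr=3 -> substrate=5 bound=4 product=6
t=10: arr=0 -> substrate=3 bound=4 product=8
t=11: arr=3 -> substrate=6 bound=4 product=8

Answer: 2 3 4 4 4 3 4 4 4 4 4 4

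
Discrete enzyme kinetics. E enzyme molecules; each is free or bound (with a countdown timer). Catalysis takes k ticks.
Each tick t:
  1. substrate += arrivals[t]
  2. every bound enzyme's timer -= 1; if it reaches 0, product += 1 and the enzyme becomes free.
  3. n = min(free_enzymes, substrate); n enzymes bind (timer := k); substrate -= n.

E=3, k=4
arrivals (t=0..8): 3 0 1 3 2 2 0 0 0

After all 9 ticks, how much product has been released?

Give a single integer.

Answer: 6

Derivation:
t=0: arr=3 -> substrate=0 bound=3 product=0
t=1: arr=0 -> substrate=0 bound=3 product=0
t=2: arr=1 -> substrate=1 bound=3 product=0
t=3: arr=3 -> substrate=4 bound=3 product=0
t=4: arr=2 -> substrate=3 bound=3 product=3
t=5: arr=2 -> substrate=5 bound=3 product=3
t=6: arr=0 -> substrate=5 bound=3 product=3
t=7: arr=0 -> substrate=5 bound=3 product=3
t=8: arr=0 -> substrate=2 bound=3 product=6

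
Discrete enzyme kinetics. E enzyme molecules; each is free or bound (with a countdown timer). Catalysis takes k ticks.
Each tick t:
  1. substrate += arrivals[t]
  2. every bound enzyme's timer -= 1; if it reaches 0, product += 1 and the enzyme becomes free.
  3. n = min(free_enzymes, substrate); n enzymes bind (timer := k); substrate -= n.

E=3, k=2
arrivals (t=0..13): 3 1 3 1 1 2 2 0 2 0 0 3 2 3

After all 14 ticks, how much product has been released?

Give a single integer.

Answer: 18

Derivation:
t=0: arr=3 -> substrate=0 bound=3 product=0
t=1: arr=1 -> substrate=1 bound=3 product=0
t=2: arr=3 -> substrate=1 bound=3 product=3
t=3: arr=1 -> substrate=2 bound=3 product=3
t=4: arr=1 -> substrate=0 bound=3 product=6
t=5: arr=2 -> substrate=2 bound=3 product=6
t=6: arr=2 -> substrate=1 bound=3 product=9
t=7: arr=0 -> substrate=1 bound=3 product=9
t=8: arr=2 -> substrate=0 bound=3 product=12
t=9: arr=0 -> substrate=0 bound=3 product=12
t=10: arr=0 -> substrate=0 bound=0 product=15
t=11: arr=3 -> substrate=0 bound=3 product=15
t=12: arr=2 -> substrate=2 bound=3 product=15
t=13: arr=3 -> substrate=2 bound=3 product=18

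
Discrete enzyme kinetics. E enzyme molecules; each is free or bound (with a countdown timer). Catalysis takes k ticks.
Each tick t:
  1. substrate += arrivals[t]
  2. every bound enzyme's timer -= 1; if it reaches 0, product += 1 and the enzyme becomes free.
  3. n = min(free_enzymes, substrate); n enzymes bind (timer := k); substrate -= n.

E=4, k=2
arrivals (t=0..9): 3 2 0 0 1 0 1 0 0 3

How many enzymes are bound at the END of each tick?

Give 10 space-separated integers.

t=0: arr=3 -> substrate=0 bound=3 product=0
t=1: arr=2 -> substrate=1 bound=4 product=0
t=2: arr=0 -> substrate=0 bound=2 product=3
t=3: arr=0 -> substrate=0 bound=1 product=4
t=4: arr=1 -> substrate=0 bound=1 product=5
t=5: arr=0 -> substrate=0 bound=1 product=5
t=6: arr=1 -> substrate=0 bound=1 product=6
t=7: arr=0 -> substrate=0 bound=1 product=6
t=8: arr=0 -> substrate=0 bound=0 product=7
t=9: arr=3 -> substrate=0 bound=3 product=7

Answer: 3 4 2 1 1 1 1 1 0 3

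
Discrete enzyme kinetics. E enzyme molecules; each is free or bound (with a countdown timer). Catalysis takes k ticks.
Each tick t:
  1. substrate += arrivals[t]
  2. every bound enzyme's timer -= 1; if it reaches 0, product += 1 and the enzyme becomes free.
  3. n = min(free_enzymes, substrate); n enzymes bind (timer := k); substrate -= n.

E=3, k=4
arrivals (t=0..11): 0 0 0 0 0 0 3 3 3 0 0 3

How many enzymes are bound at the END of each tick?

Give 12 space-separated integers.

Answer: 0 0 0 0 0 0 3 3 3 3 3 3

Derivation:
t=0: arr=0 -> substrate=0 bound=0 product=0
t=1: arr=0 -> substrate=0 bound=0 product=0
t=2: arr=0 -> substrate=0 bound=0 product=0
t=3: arr=0 -> substrate=0 bound=0 product=0
t=4: arr=0 -> substrate=0 bound=0 product=0
t=5: arr=0 -> substrate=0 bound=0 product=0
t=6: arr=3 -> substrate=0 bound=3 product=0
t=7: arr=3 -> substrate=3 bound=3 product=0
t=8: arr=3 -> substrate=6 bound=3 product=0
t=9: arr=0 -> substrate=6 bound=3 product=0
t=10: arr=0 -> substrate=3 bound=3 product=3
t=11: arr=3 -> substrate=6 bound=3 product=3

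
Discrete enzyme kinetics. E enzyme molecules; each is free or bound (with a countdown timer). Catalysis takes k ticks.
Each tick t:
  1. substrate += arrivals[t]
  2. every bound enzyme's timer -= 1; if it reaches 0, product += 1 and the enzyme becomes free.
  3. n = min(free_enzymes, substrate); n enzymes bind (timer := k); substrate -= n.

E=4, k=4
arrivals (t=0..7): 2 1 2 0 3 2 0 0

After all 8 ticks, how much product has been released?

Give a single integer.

Answer: 4

Derivation:
t=0: arr=2 -> substrate=0 bound=2 product=0
t=1: arr=1 -> substrate=0 bound=3 product=0
t=2: arr=2 -> substrate=1 bound=4 product=0
t=3: arr=0 -> substrate=1 bound=4 product=0
t=4: arr=3 -> substrate=2 bound=4 product=2
t=5: arr=2 -> substrate=3 bound=4 product=3
t=6: arr=0 -> substrate=2 bound=4 product=4
t=7: arr=0 -> substrate=2 bound=4 product=4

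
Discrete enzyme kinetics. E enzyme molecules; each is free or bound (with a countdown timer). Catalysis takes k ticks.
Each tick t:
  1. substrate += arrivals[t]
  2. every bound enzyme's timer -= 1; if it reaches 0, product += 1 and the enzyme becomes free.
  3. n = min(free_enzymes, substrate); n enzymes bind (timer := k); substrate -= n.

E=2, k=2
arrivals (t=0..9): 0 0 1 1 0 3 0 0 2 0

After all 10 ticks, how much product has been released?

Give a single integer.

Answer: 5

Derivation:
t=0: arr=0 -> substrate=0 bound=0 product=0
t=1: arr=0 -> substrate=0 bound=0 product=0
t=2: arr=1 -> substrate=0 bound=1 product=0
t=3: arr=1 -> substrate=0 bound=2 product=0
t=4: arr=0 -> substrate=0 bound=1 product=1
t=5: arr=3 -> substrate=1 bound=2 product=2
t=6: arr=0 -> substrate=1 bound=2 product=2
t=7: arr=0 -> substrate=0 bound=1 product=4
t=8: arr=2 -> substrate=1 bound=2 product=4
t=9: arr=0 -> substrate=0 bound=2 product=5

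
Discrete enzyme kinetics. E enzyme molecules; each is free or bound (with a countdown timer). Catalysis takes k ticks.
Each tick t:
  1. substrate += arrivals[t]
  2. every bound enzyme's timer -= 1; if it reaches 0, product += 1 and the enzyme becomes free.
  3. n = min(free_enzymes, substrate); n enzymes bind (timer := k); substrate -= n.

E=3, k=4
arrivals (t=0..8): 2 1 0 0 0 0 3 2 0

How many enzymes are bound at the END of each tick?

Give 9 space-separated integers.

t=0: arr=2 -> substrate=0 bound=2 product=0
t=1: arr=1 -> substrate=0 bound=3 product=0
t=2: arr=0 -> substrate=0 bound=3 product=0
t=3: arr=0 -> substrate=0 bound=3 product=0
t=4: arr=0 -> substrate=0 bound=1 product=2
t=5: arr=0 -> substrate=0 bound=0 product=3
t=6: arr=3 -> substrate=0 bound=3 product=3
t=7: arr=2 -> substrate=2 bound=3 product=3
t=8: arr=0 -> substrate=2 bound=3 product=3

Answer: 2 3 3 3 1 0 3 3 3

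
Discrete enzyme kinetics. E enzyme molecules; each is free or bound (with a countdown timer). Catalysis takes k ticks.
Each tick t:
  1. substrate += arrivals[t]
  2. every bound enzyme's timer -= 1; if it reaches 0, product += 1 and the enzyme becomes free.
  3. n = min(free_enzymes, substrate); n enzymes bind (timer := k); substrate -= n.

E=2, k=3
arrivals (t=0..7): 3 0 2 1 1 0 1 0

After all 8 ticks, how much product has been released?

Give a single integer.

Answer: 4

Derivation:
t=0: arr=3 -> substrate=1 bound=2 product=0
t=1: arr=0 -> substrate=1 bound=2 product=0
t=2: arr=2 -> substrate=3 bound=2 product=0
t=3: arr=1 -> substrate=2 bound=2 product=2
t=4: arr=1 -> substrate=3 bound=2 product=2
t=5: arr=0 -> substrate=3 bound=2 product=2
t=6: arr=1 -> substrate=2 bound=2 product=4
t=7: arr=0 -> substrate=2 bound=2 product=4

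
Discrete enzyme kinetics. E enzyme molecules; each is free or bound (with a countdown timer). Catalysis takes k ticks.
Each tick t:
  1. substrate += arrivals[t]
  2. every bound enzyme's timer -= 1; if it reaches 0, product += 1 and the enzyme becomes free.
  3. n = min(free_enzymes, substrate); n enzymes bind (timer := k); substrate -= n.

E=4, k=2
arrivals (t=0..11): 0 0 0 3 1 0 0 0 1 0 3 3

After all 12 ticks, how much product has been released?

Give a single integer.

t=0: arr=0 -> substrate=0 bound=0 product=0
t=1: arr=0 -> substrate=0 bound=0 product=0
t=2: arr=0 -> substrate=0 bound=0 product=0
t=3: arr=3 -> substrate=0 bound=3 product=0
t=4: arr=1 -> substrate=0 bound=4 product=0
t=5: arr=0 -> substrate=0 bound=1 product=3
t=6: arr=0 -> substrate=0 bound=0 product=4
t=7: arr=0 -> substrate=0 bound=0 product=4
t=8: arr=1 -> substrate=0 bound=1 product=4
t=9: arr=0 -> substrate=0 bound=1 product=4
t=10: arr=3 -> substrate=0 bound=3 product=5
t=11: arr=3 -> substrate=2 bound=4 product=5

Answer: 5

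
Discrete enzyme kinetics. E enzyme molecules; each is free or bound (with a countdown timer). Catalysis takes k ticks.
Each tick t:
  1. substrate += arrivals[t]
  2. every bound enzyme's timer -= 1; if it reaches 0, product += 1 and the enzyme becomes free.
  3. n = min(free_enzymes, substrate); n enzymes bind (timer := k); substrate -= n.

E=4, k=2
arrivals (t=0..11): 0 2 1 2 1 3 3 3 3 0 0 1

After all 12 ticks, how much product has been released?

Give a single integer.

t=0: arr=0 -> substrate=0 bound=0 product=0
t=1: arr=2 -> substrate=0 bound=2 product=0
t=2: arr=1 -> substrate=0 bound=3 product=0
t=3: arr=2 -> substrate=0 bound=3 product=2
t=4: arr=1 -> substrate=0 bound=3 product=3
t=5: arr=3 -> substrate=0 bound=4 product=5
t=6: arr=3 -> substrate=2 bound=4 product=6
t=7: arr=3 -> substrate=2 bound=4 product=9
t=8: arr=3 -> substrate=4 bound=4 product=10
t=9: arr=0 -> substrate=1 bound=4 product=13
t=10: arr=0 -> substrate=0 bound=4 product=14
t=11: arr=1 -> substrate=0 bound=2 product=17

Answer: 17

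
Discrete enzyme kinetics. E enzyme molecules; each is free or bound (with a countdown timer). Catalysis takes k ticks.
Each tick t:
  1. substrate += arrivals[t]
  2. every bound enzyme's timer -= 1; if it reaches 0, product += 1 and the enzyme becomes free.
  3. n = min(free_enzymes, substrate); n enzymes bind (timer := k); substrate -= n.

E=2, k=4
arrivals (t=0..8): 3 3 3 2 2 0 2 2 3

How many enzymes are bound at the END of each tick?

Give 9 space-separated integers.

t=0: arr=3 -> substrate=1 bound=2 product=0
t=1: arr=3 -> substrate=4 bound=2 product=0
t=2: arr=3 -> substrate=7 bound=2 product=0
t=3: arr=2 -> substrate=9 bound=2 product=0
t=4: arr=2 -> substrate=9 bound=2 product=2
t=5: arr=0 -> substrate=9 bound=2 product=2
t=6: arr=2 -> substrate=11 bound=2 product=2
t=7: arr=2 -> substrate=13 bound=2 product=2
t=8: arr=3 -> substrate=14 bound=2 product=4

Answer: 2 2 2 2 2 2 2 2 2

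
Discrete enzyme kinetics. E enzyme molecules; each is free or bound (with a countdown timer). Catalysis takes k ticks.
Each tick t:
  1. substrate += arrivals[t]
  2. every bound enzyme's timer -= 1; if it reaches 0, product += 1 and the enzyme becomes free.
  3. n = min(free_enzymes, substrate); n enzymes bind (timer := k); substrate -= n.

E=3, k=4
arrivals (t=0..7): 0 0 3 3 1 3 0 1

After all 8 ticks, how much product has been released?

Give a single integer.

t=0: arr=0 -> substrate=0 bound=0 product=0
t=1: arr=0 -> substrate=0 bound=0 product=0
t=2: arr=3 -> substrate=0 bound=3 product=0
t=3: arr=3 -> substrate=3 bound=3 product=0
t=4: arr=1 -> substrate=4 bound=3 product=0
t=5: arr=3 -> substrate=7 bound=3 product=0
t=6: arr=0 -> substrate=4 bound=3 product=3
t=7: arr=1 -> substrate=5 bound=3 product=3

Answer: 3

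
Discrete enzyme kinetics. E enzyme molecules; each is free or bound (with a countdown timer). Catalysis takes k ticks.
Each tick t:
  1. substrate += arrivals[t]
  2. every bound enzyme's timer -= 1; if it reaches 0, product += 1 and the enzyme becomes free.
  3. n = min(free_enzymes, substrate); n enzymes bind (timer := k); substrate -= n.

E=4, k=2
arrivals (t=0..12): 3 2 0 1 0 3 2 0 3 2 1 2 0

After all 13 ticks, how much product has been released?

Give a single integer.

t=0: arr=3 -> substrate=0 bound=3 product=0
t=1: arr=2 -> substrate=1 bound=4 product=0
t=2: arr=0 -> substrate=0 bound=2 product=3
t=3: arr=1 -> substrate=0 bound=2 product=4
t=4: arr=0 -> substrate=0 bound=1 product=5
t=5: arr=3 -> substrate=0 bound=3 product=6
t=6: arr=2 -> substrate=1 bound=4 product=6
t=7: arr=0 -> substrate=0 bound=2 product=9
t=8: arr=3 -> substrate=0 bound=4 product=10
t=9: arr=2 -> substrate=1 bound=4 product=11
t=10: arr=1 -> substrate=0 bound=3 product=14
t=11: arr=2 -> substrate=0 bound=4 product=15
t=12: arr=0 -> substrate=0 bound=2 product=17

Answer: 17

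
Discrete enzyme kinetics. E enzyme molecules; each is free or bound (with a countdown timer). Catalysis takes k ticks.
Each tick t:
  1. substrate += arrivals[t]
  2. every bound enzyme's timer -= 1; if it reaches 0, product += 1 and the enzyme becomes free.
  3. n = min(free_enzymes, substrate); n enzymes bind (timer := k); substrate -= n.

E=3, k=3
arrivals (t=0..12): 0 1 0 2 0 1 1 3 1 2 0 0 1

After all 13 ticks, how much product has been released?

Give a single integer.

Answer: 8

Derivation:
t=0: arr=0 -> substrate=0 bound=0 product=0
t=1: arr=1 -> substrate=0 bound=1 product=0
t=2: arr=0 -> substrate=0 bound=1 product=0
t=3: arr=2 -> substrate=0 bound=3 product=0
t=4: arr=0 -> substrate=0 bound=2 product=1
t=5: arr=1 -> substrate=0 bound=3 product=1
t=6: arr=1 -> substrate=0 bound=2 product=3
t=7: arr=3 -> substrate=2 bound=3 product=3
t=8: arr=1 -> substrate=2 bound=3 product=4
t=9: arr=2 -> substrate=3 bound=3 product=5
t=10: arr=0 -> substrate=2 bound=3 product=6
t=11: arr=0 -> substrate=1 bound=3 product=7
t=12: arr=1 -> substrate=1 bound=3 product=8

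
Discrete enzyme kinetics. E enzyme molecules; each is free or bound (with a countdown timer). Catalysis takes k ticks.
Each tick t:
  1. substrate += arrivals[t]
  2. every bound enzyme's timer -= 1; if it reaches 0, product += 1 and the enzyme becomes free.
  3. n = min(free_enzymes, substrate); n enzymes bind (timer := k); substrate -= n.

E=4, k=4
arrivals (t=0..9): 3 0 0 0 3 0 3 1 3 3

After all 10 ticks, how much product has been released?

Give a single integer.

Answer: 6

Derivation:
t=0: arr=3 -> substrate=0 bound=3 product=0
t=1: arr=0 -> substrate=0 bound=3 product=0
t=2: arr=0 -> substrate=0 bound=3 product=0
t=3: arr=0 -> substrate=0 bound=3 product=0
t=4: arr=3 -> substrate=0 bound=3 product=3
t=5: arr=0 -> substrate=0 bound=3 product=3
t=6: arr=3 -> substrate=2 bound=4 product=3
t=7: arr=1 -> substrate=3 bound=4 product=3
t=8: arr=3 -> substrate=3 bound=4 product=6
t=9: arr=3 -> substrate=6 bound=4 product=6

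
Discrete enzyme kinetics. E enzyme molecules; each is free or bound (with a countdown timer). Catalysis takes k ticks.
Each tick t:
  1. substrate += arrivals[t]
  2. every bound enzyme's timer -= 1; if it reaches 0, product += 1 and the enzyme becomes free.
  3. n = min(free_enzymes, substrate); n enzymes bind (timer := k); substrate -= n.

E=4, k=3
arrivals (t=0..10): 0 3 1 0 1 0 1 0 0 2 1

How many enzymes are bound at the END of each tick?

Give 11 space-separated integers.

t=0: arr=0 -> substrate=0 bound=0 product=0
t=1: arr=3 -> substrate=0 bound=3 product=0
t=2: arr=1 -> substrate=0 bound=4 product=0
t=3: arr=0 -> substrate=0 bound=4 product=0
t=4: arr=1 -> substrate=0 bound=2 product=3
t=5: arr=0 -> substrate=0 bound=1 product=4
t=6: arr=1 -> substrate=0 bound=2 product=4
t=7: arr=0 -> substrate=0 bound=1 product=5
t=8: arr=0 -> substrate=0 bound=1 product=5
t=9: arr=2 -> substrate=0 bound=2 product=6
t=10: arr=1 -> substrate=0 bound=3 product=6

Answer: 0 3 4 4 2 1 2 1 1 2 3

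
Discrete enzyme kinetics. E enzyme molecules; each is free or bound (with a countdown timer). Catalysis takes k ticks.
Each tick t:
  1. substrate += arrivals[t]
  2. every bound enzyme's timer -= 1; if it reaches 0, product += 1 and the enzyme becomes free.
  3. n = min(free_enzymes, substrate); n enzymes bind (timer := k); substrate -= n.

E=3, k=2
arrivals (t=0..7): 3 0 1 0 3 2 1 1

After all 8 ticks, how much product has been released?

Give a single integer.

Answer: 7

Derivation:
t=0: arr=3 -> substrate=0 bound=3 product=0
t=1: arr=0 -> substrate=0 bound=3 product=0
t=2: arr=1 -> substrate=0 bound=1 product=3
t=3: arr=0 -> substrate=0 bound=1 product=3
t=4: arr=3 -> substrate=0 bound=3 product=4
t=5: arr=2 -> substrate=2 bound=3 product=4
t=6: arr=1 -> substrate=0 bound=3 product=7
t=7: arr=1 -> substrate=1 bound=3 product=7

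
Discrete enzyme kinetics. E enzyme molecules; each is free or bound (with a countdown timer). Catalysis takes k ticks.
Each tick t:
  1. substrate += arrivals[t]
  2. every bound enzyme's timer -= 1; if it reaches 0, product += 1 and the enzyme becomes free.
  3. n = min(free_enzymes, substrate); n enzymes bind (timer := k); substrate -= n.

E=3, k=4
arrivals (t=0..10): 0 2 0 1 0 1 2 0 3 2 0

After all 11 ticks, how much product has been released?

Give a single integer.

t=0: arr=0 -> substrate=0 bound=0 product=0
t=1: arr=2 -> substrate=0 bound=2 product=0
t=2: arr=0 -> substrate=0 bound=2 product=0
t=3: arr=1 -> substrate=0 bound=3 product=0
t=4: arr=0 -> substrate=0 bound=3 product=0
t=5: arr=1 -> substrate=0 bound=2 product=2
t=6: arr=2 -> substrate=1 bound=3 product=2
t=7: arr=0 -> substrate=0 bound=3 product=3
t=8: arr=3 -> substrate=3 bound=3 product=3
t=9: arr=2 -> substrate=4 bound=3 product=4
t=10: arr=0 -> substrate=3 bound=3 product=5

Answer: 5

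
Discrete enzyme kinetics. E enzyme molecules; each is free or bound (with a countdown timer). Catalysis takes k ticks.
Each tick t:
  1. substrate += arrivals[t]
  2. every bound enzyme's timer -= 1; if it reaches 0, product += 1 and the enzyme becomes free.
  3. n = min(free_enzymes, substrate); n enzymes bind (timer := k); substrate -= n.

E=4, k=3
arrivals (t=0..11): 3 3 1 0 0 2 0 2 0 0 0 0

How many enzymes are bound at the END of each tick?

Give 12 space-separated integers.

t=0: arr=3 -> substrate=0 bound=3 product=0
t=1: arr=3 -> substrate=2 bound=4 product=0
t=2: arr=1 -> substrate=3 bound=4 product=0
t=3: arr=0 -> substrate=0 bound=4 product=3
t=4: arr=0 -> substrate=0 bound=3 product=4
t=5: arr=2 -> substrate=1 bound=4 product=4
t=6: arr=0 -> substrate=0 bound=2 product=7
t=7: arr=2 -> substrate=0 bound=4 product=7
t=8: arr=0 -> substrate=0 bound=3 product=8
t=9: arr=0 -> substrate=0 bound=2 product=9
t=10: arr=0 -> substrate=0 bound=0 product=11
t=11: arr=0 -> substrate=0 bound=0 product=11

Answer: 3 4 4 4 3 4 2 4 3 2 0 0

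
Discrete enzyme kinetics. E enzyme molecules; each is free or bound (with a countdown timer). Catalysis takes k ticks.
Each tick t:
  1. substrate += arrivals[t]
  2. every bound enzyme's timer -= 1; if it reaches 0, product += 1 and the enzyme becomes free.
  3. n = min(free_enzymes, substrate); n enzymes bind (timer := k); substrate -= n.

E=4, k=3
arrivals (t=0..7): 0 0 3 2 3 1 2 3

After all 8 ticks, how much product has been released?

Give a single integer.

t=0: arr=0 -> substrate=0 bound=0 product=0
t=1: arr=0 -> substrate=0 bound=0 product=0
t=2: arr=3 -> substrate=0 bound=3 product=0
t=3: arr=2 -> substrate=1 bound=4 product=0
t=4: arr=3 -> substrate=4 bound=4 product=0
t=5: arr=1 -> substrate=2 bound=4 product=3
t=6: arr=2 -> substrate=3 bound=4 product=4
t=7: arr=3 -> substrate=6 bound=4 product=4

Answer: 4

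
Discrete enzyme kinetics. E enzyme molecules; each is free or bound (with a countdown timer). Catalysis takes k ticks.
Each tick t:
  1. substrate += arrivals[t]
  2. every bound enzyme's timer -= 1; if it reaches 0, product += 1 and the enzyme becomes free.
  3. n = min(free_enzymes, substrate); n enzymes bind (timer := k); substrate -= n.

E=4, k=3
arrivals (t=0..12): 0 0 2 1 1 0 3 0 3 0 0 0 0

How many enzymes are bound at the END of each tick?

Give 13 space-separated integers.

Answer: 0 0 2 3 4 2 4 3 4 3 3 2 0

Derivation:
t=0: arr=0 -> substrate=0 bound=0 product=0
t=1: arr=0 -> substrate=0 bound=0 product=0
t=2: arr=2 -> substrate=0 bound=2 product=0
t=3: arr=1 -> substrate=0 bound=3 product=0
t=4: arr=1 -> substrate=0 bound=4 product=0
t=5: arr=0 -> substrate=0 bound=2 product=2
t=6: arr=3 -> substrate=0 bound=4 product=3
t=7: arr=0 -> substrate=0 bound=3 product=4
t=8: arr=3 -> substrate=2 bound=4 product=4
t=9: arr=0 -> substrate=0 bound=3 product=7
t=10: arr=0 -> substrate=0 bound=3 product=7
t=11: arr=0 -> substrate=0 bound=2 product=8
t=12: arr=0 -> substrate=0 bound=0 product=10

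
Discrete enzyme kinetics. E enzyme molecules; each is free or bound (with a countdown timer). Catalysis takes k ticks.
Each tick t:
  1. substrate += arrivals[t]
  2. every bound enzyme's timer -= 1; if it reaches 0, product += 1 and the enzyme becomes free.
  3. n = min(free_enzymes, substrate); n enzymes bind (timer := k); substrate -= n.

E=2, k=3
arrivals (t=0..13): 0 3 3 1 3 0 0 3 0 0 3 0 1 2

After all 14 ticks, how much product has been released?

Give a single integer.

t=0: arr=0 -> substrate=0 bound=0 product=0
t=1: arr=3 -> substrate=1 bound=2 product=0
t=2: arr=3 -> substrate=4 bound=2 product=0
t=3: arr=1 -> substrate=5 bound=2 product=0
t=4: arr=3 -> substrate=6 bound=2 product=2
t=5: arr=0 -> substrate=6 bound=2 product=2
t=6: arr=0 -> substrate=6 bound=2 product=2
t=7: arr=3 -> substrate=7 bound=2 product=4
t=8: arr=0 -> substrate=7 bound=2 product=4
t=9: arr=0 -> substrate=7 bound=2 product=4
t=10: arr=3 -> substrate=8 bound=2 product=6
t=11: arr=0 -> substrate=8 bound=2 product=6
t=12: arr=1 -> substrate=9 bound=2 product=6
t=13: arr=2 -> substrate=9 bound=2 product=8

Answer: 8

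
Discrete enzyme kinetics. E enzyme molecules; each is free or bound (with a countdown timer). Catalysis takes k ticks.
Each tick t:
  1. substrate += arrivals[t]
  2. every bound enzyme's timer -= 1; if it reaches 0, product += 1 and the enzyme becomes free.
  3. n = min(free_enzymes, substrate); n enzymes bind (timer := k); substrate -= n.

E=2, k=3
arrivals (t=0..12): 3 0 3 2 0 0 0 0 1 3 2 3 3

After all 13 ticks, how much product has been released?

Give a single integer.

t=0: arr=3 -> substrate=1 bound=2 product=0
t=1: arr=0 -> substrate=1 bound=2 product=0
t=2: arr=3 -> substrate=4 bound=2 product=0
t=3: arr=2 -> substrate=4 bound=2 product=2
t=4: arr=0 -> substrate=4 bound=2 product=2
t=5: arr=0 -> substrate=4 bound=2 product=2
t=6: arr=0 -> substrate=2 bound=2 product=4
t=7: arr=0 -> substrate=2 bound=2 product=4
t=8: arr=1 -> substrate=3 bound=2 product=4
t=9: arr=3 -> substrate=4 bound=2 product=6
t=10: arr=2 -> substrate=6 bound=2 product=6
t=11: arr=3 -> substrate=9 bound=2 product=6
t=12: arr=3 -> substrate=10 bound=2 product=8

Answer: 8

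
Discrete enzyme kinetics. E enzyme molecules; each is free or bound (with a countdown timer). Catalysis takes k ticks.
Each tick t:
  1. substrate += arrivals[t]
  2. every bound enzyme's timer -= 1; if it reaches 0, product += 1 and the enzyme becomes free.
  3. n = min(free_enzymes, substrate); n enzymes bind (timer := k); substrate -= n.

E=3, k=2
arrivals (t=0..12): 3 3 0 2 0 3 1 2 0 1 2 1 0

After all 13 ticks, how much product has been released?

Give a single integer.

Answer: 17

Derivation:
t=0: arr=3 -> substrate=0 bound=3 product=0
t=1: arr=3 -> substrate=3 bound=3 product=0
t=2: arr=0 -> substrate=0 bound=3 product=3
t=3: arr=2 -> substrate=2 bound=3 product=3
t=4: arr=0 -> substrate=0 bound=2 product=6
t=5: arr=3 -> substrate=2 bound=3 product=6
t=6: arr=1 -> substrate=1 bound=3 product=8
t=7: arr=2 -> substrate=2 bound=3 product=9
t=8: arr=0 -> substrate=0 bound=3 product=11
t=9: arr=1 -> substrate=0 bound=3 product=12
t=10: arr=2 -> substrate=0 bound=3 product=14
t=11: arr=1 -> substrate=0 bound=3 product=15
t=12: arr=0 -> substrate=0 bound=1 product=17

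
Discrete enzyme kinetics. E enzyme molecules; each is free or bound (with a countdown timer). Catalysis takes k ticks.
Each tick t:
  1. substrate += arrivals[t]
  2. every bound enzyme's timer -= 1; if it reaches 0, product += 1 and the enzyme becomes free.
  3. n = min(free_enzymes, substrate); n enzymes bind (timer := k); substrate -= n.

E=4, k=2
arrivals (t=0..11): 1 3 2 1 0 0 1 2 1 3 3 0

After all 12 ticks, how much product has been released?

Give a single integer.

Answer: 14

Derivation:
t=0: arr=1 -> substrate=0 bound=1 product=0
t=1: arr=3 -> substrate=0 bound=4 product=0
t=2: arr=2 -> substrate=1 bound=4 product=1
t=3: arr=1 -> substrate=0 bound=3 product=4
t=4: arr=0 -> substrate=0 bound=2 product=5
t=5: arr=0 -> substrate=0 bound=0 product=7
t=6: arr=1 -> substrate=0 bound=1 product=7
t=7: arr=2 -> substrate=0 bound=3 product=7
t=8: arr=1 -> substrate=0 bound=3 product=8
t=9: arr=3 -> substrate=0 bound=4 product=10
t=10: arr=3 -> substrate=2 bound=4 product=11
t=11: arr=0 -> substrate=0 bound=3 product=14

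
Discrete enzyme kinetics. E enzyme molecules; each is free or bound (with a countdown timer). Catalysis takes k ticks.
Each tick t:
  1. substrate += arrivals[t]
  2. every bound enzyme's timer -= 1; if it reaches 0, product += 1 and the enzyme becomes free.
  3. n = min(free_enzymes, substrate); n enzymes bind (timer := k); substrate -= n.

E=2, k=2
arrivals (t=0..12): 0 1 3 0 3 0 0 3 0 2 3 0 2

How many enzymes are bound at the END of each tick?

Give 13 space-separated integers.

t=0: arr=0 -> substrate=0 bound=0 product=0
t=1: arr=1 -> substrate=0 bound=1 product=0
t=2: arr=3 -> substrate=2 bound=2 product=0
t=3: arr=0 -> substrate=1 bound=2 product=1
t=4: arr=3 -> substrate=3 bound=2 product=2
t=5: arr=0 -> substrate=2 bound=2 product=3
t=6: arr=0 -> substrate=1 bound=2 product=4
t=7: arr=3 -> substrate=3 bound=2 product=5
t=8: arr=0 -> substrate=2 bound=2 product=6
t=9: arr=2 -> substrate=3 bound=2 product=7
t=10: arr=3 -> substrate=5 bound=2 product=8
t=11: arr=0 -> substrate=4 bound=2 product=9
t=12: arr=2 -> substrate=5 bound=2 product=10

Answer: 0 1 2 2 2 2 2 2 2 2 2 2 2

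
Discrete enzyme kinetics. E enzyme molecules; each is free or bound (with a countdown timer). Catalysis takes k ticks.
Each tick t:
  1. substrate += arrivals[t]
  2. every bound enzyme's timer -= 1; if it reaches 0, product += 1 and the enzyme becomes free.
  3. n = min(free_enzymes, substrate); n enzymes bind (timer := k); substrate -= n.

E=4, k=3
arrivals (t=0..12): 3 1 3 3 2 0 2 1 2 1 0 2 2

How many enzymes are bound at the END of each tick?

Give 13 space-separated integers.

Answer: 3 4 4 4 4 4 4 4 4 4 4 4 4

Derivation:
t=0: arr=3 -> substrate=0 bound=3 product=0
t=1: arr=1 -> substrate=0 bound=4 product=0
t=2: arr=3 -> substrate=3 bound=4 product=0
t=3: arr=3 -> substrate=3 bound=4 product=3
t=4: arr=2 -> substrate=4 bound=4 product=4
t=5: arr=0 -> substrate=4 bound=4 product=4
t=6: arr=2 -> substrate=3 bound=4 product=7
t=7: arr=1 -> substrate=3 bound=4 product=8
t=8: arr=2 -> substrate=5 bound=4 product=8
t=9: arr=1 -> substrate=3 bound=4 product=11
t=10: arr=0 -> substrate=2 bound=4 product=12
t=11: arr=2 -> substrate=4 bound=4 product=12
t=12: arr=2 -> substrate=3 bound=4 product=15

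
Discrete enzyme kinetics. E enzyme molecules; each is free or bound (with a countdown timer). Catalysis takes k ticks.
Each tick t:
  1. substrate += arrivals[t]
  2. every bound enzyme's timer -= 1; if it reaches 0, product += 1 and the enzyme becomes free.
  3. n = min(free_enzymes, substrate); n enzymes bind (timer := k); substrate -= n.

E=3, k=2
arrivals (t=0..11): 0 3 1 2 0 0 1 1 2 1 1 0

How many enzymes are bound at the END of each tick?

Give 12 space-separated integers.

Answer: 0 3 3 3 3 0 1 2 3 3 2 1

Derivation:
t=0: arr=0 -> substrate=0 bound=0 product=0
t=1: arr=3 -> substrate=0 bound=3 product=0
t=2: arr=1 -> substrate=1 bound=3 product=0
t=3: arr=2 -> substrate=0 bound=3 product=3
t=4: arr=0 -> substrate=0 bound=3 product=3
t=5: arr=0 -> substrate=0 bound=0 product=6
t=6: arr=1 -> substrate=0 bound=1 product=6
t=7: arr=1 -> substrate=0 bound=2 product=6
t=8: arr=2 -> substrate=0 bound=3 product=7
t=9: arr=1 -> substrate=0 bound=3 product=8
t=10: arr=1 -> substrate=0 bound=2 product=10
t=11: arr=0 -> substrate=0 bound=1 product=11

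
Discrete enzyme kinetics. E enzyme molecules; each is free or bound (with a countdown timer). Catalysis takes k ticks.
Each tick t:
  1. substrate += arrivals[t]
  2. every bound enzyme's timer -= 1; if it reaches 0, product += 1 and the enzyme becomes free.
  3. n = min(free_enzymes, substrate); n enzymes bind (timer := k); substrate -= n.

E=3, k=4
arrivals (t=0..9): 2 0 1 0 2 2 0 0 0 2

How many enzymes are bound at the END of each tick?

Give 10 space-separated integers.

t=0: arr=2 -> substrate=0 bound=2 product=0
t=1: arr=0 -> substrate=0 bound=2 product=0
t=2: arr=1 -> substrate=0 bound=3 product=0
t=3: arr=0 -> substrate=0 bound=3 product=0
t=4: arr=2 -> substrate=0 bound=3 product=2
t=5: arr=2 -> substrate=2 bound=3 product=2
t=6: arr=0 -> substrate=1 bound=3 product=3
t=7: arr=0 -> substrate=1 bound=3 product=3
t=8: arr=0 -> substrate=0 bound=2 product=5
t=9: arr=2 -> substrate=1 bound=3 product=5

Answer: 2 2 3 3 3 3 3 3 2 3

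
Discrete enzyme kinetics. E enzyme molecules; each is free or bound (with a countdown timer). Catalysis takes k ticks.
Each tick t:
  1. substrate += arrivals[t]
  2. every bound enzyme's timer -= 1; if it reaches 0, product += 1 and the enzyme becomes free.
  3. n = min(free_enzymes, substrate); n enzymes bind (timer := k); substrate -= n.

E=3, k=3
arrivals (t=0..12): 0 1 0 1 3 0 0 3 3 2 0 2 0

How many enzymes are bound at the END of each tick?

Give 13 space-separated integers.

Answer: 0 1 1 2 3 3 3 3 3 3 3 3 3

Derivation:
t=0: arr=0 -> substrate=0 bound=0 product=0
t=1: arr=1 -> substrate=0 bound=1 product=0
t=2: arr=0 -> substrate=0 bound=1 product=0
t=3: arr=1 -> substrate=0 bound=2 product=0
t=4: arr=3 -> substrate=1 bound=3 product=1
t=5: arr=0 -> substrate=1 bound=3 product=1
t=6: arr=0 -> substrate=0 bound=3 product=2
t=7: arr=3 -> substrate=1 bound=3 product=4
t=8: arr=3 -> substrate=4 bound=3 product=4
t=9: arr=2 -> substrate=5 bound=3 product=5
t=10: arr=0 -> substrate=3 bound=3 product=7
t=11: arr=2 -> substrate=5 bound=3 product=7
t=12: arr=0 -> substrate=4 bound=3 product=8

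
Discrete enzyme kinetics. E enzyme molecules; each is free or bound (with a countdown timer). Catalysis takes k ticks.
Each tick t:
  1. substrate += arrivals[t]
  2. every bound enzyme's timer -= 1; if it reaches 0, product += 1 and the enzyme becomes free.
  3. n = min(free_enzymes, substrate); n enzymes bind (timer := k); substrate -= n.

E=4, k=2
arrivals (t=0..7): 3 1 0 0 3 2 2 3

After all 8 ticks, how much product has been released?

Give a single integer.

t=0: arr=3 -> substrate=0 bound=3 product=0
t=1: arr=1 -> substrate=0 bound=4 product=0
t=2: arr=0 -> substrate=0 bound=1 product=3
t=3: arr=0 -> substrate=0 bound=0 product=4
t=4: arr=3 -> substrate=0 bound=3 product=4
t=5: arr=2 -> substrate=1 bound=4 product=4
t=6: arr=2 -> substrate=0 bound=4 product=7
t=7: arr=3 -> substrate=2 bound=4 product=8

Answer: 8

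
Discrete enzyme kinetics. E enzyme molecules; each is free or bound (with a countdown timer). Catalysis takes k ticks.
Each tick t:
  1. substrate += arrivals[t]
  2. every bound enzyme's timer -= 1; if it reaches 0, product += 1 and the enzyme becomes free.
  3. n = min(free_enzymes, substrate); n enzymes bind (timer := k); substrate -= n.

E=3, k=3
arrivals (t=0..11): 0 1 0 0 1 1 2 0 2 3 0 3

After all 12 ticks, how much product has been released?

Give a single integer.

t=0: arr=0 -> substrate=0 bound=0 product=0
t=1: arr=1 -> substrate=0 bound=1 product=0
t=2: arr=0 -> substrate=0 bound=1 product=0
t=3: arr=0 -> substrate=0 bound=1 product=0
t=4: arr=1 -> substrate=0 bound=1 product=1
t=5: arr=1 -> substrate=0 bound=2 product=1
t=6: arr=2 -> substrate=1 bound=3 product=1
t=7: arr=0 -> substrate=0 bound=3 product=2
t=8: arr=2 -> substrate=1 bound=3 product=3
t=9: arr=3 -> substrate=3 bound=3 product=4
t=10: arr=0 -> substrate=2 bound=3 product=5
t=11: arr=3 -> substrate=4 bound=3 product=6

Answer: 6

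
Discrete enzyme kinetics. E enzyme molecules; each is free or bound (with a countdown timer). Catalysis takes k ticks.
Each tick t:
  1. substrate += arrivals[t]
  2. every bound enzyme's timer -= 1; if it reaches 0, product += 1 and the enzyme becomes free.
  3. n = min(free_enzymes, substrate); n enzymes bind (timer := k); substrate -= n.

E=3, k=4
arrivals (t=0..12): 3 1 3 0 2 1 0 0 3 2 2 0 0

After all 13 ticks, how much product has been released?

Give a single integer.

Answer: 9

Derivation:
t=0: arr=3 -> substrate=0 bound=3 product=0
t=1: arr=1 -> substrate=1 bound=3 product=0
t=2: arr=3 -> substrate=4 bound=3 product=0
t=3: arr=0 -> substrate=4 bound=3 product=0
t=4: arr=2 -> substrate=3 bound=3 product=3
t=5: arr=1 -> substrate=4 bound=3 product=3
t=6: arr=0 -> substrate=4 bound=3 product=3
t=7: arr=0 -> substrate=4 bound=3 product=3
t=8: arr=3 -> substrate=4 bound=3 product=6
t=9: arr=2 -> substrate=6 bound=3 product=6
t=10: arr=2 -> substrate=8 bound=3 product=6
t=11: arr=0 -> substrate=8 bound=3 product=6
t=12: arr=0 -> substrate=5 bound=3 product=9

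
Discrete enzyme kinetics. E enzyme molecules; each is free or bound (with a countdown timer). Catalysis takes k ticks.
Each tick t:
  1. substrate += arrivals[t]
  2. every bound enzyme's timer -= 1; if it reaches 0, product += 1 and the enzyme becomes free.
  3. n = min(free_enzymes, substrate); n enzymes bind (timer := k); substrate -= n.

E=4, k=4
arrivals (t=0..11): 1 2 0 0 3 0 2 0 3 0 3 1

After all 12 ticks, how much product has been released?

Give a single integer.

Answer: 7

Derivation:
t=0: arr=1 -> substrate=0 bound=1 product=0
t=1: arr=2 -> substrate=0 bound=3 product=0
t=2: arr=0 -> substrate=0 bound=3 product=0
t=3: arr=0 -> substrate=0 bound=3 product=0
t=4: arr=3 -> substrate=1 bound=4 product=1
t=5: arr=0 -> substrate=0 bound=3 product=3
t=6: arr=2 -> substrate=1 bound=4 product=3
t=7: arr=0 -> substrate=1 bound=4 product=3
t=8: arr=3 -> substrate=2 bound=4 product=5
t=9: arr=0 -> substrate=1 bound=4 product=6
t=10: arr=3 -> substrate=3 bound=4 product=7
t=11: arr=1 -> substrate=4 bound=4 product=7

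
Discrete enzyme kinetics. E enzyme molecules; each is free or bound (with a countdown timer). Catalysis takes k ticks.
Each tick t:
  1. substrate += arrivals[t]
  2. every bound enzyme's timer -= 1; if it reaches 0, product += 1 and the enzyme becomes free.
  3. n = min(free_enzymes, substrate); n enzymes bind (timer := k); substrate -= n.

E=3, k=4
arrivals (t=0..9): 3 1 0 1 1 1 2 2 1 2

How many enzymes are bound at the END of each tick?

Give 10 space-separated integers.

Answer: 3 3 3 3 3 3 3 3 3 3

Derivation:
t=0: arr=3 -> substrate=0 bound=3 product=0
t=1: arr=1 -> substrate=1 bound=3 product=0
t=2: arr=0 -> substrate=1 bound=3 product=0
t=3: arr=1 -> substrate=2 bound=3 product=0
t=4: arr=1 -> substrate=0 bound=3 product=3
t=5: arr=1 -> substrate=1 bound=3 product=3
t=6: arr=2 -> substrate=3 bound=3 product=3
t=7: arr=2 -> substrate=5 bound=3 product=3
t=8: arr=1 -> substrate=3 bound=3 product=6
t=9: arr=2 -> substrate=5 bound=3 product=6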